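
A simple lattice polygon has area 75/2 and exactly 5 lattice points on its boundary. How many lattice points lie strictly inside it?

From Pick's theorem, I = A − B/2 + 1 = 75/2 − 5/2 + 1 = 36.

36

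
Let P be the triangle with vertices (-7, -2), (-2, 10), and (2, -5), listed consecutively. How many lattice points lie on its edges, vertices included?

5

The number of boundary lattice points is Σ gcd(|Δx|,|Δy|) = gcd(5,12) + gcd(4,15) + gcd(9,3) = 1+1+3 = 5.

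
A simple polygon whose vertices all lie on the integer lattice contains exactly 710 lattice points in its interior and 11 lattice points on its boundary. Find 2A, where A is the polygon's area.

1429

Pick's theorem states A = I + B/2 − 1, so A = 710 + 11/2 − 1 = 1429/2.
Hence 2A = 1429.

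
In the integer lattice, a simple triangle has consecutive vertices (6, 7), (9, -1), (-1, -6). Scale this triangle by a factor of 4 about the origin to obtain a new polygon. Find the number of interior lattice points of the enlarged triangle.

747

By the shoelace formula, twice the signed area is |[6·(-1) − 9·7] + [9·(-6) − (-1)·(-1)] + [(-1)·7 − 6·(-6)]| = 95, so the area is 47.5.
The number of boundary lattice points is Σ gcd(|Δx|,|Δy|) = gcd(3,8) + gcd(10,5) + gcd(7,13) = 1+5+1 = 7.
Scaling by 4 multiplies the area by 4² = 16 (so the new area is 760) and multiplies the boundary lattice-point count by 4, giving 28.
By Pick's theorem, the interior count of the dilated polygon is 760 − 28/2 + 1 = 747.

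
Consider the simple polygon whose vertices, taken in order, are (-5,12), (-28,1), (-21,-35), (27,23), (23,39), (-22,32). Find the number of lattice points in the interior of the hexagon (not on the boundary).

By the shoelace formula, twice the signed area is |((-5)·1 − (-28)·12) + ((-28)·(-35) − (-21)·1) + ((-21)·23 − 27·(-35)) + (27·39 − 23·23) + (23·32 − (-22)·39) + ((-22)·12 − (-5)·32)| = 3808, so the area is 1904.
Summing gcd(|Δx|,|Δy|) over the edges gives the boundary count: gcd(23,11) + gcd(7,36) + gcd(48,58) + gcd(4,16) + gcd(45,7) + gcd(17,20) = 1+1+2+4+1+1 = 10.
Pick's theorem gives I = A − B/2 + 1 = 1904 − 10/2 + 1 = 1900.

1900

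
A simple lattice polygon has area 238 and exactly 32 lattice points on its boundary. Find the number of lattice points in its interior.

Pick's theorem A = I + B/2 − 1 rearranges to I = A − B/2 + 1 = 238 − 32/2 + 1 = 223.

223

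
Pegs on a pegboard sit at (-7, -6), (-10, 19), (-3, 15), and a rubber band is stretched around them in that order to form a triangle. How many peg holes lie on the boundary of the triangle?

The number of boundary lattice points is Σ gcd(|Δx|,|Δy|) = gcd(3,25) + gcd(7,4) + gcd(4,21) = 1+1+1 = 3.

3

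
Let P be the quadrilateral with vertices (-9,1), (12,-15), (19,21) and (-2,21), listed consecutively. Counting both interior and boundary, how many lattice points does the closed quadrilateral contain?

The shoelace formula gives twice the area as |[(-9)·(-15) − 12·1] + [12·21 − 19·(-15)] + [19·21 − (-2)·21] + [(-2)·1 − (-9)·21]| = 1288, so the area is 644.
The number of boundary lattice points is Σ gcd(|Δx|,|Δy|) = gcd(21,16) + gcd(7,36) + gcd(21,0) + gcd(7,20) = 1+1+21+1 = 24.
Pick's theorem gives I = A − B/2 + 1 = 644 − 24/2 + 1 = 633, so the closed region contains I + B = 633 + 24 = 657 lattice points.

657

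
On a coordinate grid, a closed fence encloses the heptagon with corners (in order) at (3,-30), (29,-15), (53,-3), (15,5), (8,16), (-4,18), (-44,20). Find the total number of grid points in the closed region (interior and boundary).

2123

Using the shoelace formula, 2A = |[3·(-15) − 29·(-30)] + [29·(-3) − 53·(-15)] + [53·5 − 15·(-3)] + [15·16 − 8·5] + [8·18 − (-4)·16] + [(-4)·20 − (-44)·18] + [(-44)·(-30) − 3·20]| = 4223, so the area is 4223/2.
Along each edge there are gcd(|Δx|,|Δy|)+1 lattice points, so counting each shared vertex once the boundary has gcd(26,15) + gcd(24,12) + gcd(38,8) + gcd(7,11) + gcd(12,2) + gcd(40,2) + gcd(47,50) = 1+12+2+1+2+2+1 = 21.
Pick's theorem gives I = A − B/2 + 1 = 4223/2 − 21/2 + 1 = 2102, so the closed region contains I + B = 2102 + 21 = 2123 lattice points.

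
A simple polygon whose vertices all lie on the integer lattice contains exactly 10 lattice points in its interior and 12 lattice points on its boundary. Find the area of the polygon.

Pick's theorem states A = I + B/2 − 1, so A = 10 + 12/2 − 1 = 15.

15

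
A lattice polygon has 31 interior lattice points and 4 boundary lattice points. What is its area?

32

By Pick's theorem, A = I + B/2 − 1 = 31 + 4/2 − 1 = 32.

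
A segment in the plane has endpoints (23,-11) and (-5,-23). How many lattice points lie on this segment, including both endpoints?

5

The number of lattice points on a segment between lattice points is gcd(|Δx|,|Δy|) + 1 = gcd(28,12) + 1 = 4 + 1 = 5.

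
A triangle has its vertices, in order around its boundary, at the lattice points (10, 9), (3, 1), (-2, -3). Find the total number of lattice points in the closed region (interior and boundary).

Using the shoelace formula, 2A = |(10·1 − 3·9) + (3·(-3) − (-2)·1) + ((-2)·9 − 10·(-3))| = 12, so the area is 6.
Along each edge there are gcd(|Δx|,|Δy|)+1 lattice points, so counting each shared vertex once the boundary has gcd(7,8) + gcd(5,4) + gcd(12,12) = 1+1+12 = 14.
Pick's theorem gives I = A − B/2 + 1 = 6 − 14/2 + 1 = 0, so the closed region contains I + B = 0 + 14 = 14 lattice points.

14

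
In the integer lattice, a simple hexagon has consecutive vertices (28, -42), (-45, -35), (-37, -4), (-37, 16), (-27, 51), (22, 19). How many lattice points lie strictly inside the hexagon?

The shoelace formula gives twice the area as |[28·(-35) − (-45)·(-42)] + [(-45)·(-4) − (-37)·(-35)] + [(-37)·16 − (-37)·(-4)] + [(-37)·51 − (-27)·16] + [(-27)·19 − 22·51] + [22·(-42) − 28·19]| = 9271, so the area is 9271/2.
Along each edge there are gcd(|Δx|,|Δy|)+1 lattice points, so counting each shared vertex once the boundary has gcd(73,7) + gcd(8,31) + gcd(0,20) + gcd(10,35) + gcd(49,32) + gcd(6,61) = 1+1+20+5+1+1 = 29.
By Pick's theorem A = I + B/2 − 1, so I = 9271/2 − 29/2 + 1 = 4622.

4622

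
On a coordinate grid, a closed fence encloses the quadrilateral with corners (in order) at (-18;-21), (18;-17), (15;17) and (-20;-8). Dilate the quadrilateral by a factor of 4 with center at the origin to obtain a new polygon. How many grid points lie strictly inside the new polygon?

By the shoelace formula, twice the signed area is |[(-18)·(-17) − 18·(-21)] + [18·17 − 15·(-17)] + [15·(-8) − (-20)·17] + [(-20)·(-21) − (-18)·(-8)]| = 1741, so the area is 870.5.
Along each edge there are gcd(|Δx|,|Δy|)+1 lattice points, so counting each shared vertex once the boundary has gcd(36,4) + gcd(3,34) + gcd(35,25) + gcd(2,13) = 4+1+5+1 = 11.
Scaling by 4 multiplies the area by 4² = 16 (so the new area is 13928) and multiplies the boundary lattice-point count by 4, giving 44.
By Pick's theorem, the interior count of the dilated polygon is 13928 − 44/2 + 1 = 13907.

13907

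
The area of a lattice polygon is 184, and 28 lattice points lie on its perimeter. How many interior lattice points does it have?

171

From Pick's theorem, I = A − B/2 + 1 = 184 − 28/2 + 1 = 171.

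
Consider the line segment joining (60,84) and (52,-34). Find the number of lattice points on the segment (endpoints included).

3

The number of lattice points on a segment between lattice points is gcd(|Δx|,|Δy|) + 1 = gcd(8,118) + 1 = 2 + 1 = 3.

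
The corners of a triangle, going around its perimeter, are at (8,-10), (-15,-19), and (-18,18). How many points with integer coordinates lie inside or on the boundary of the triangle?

The shoelace formula gives twice the area as |(8·(-19) − (-15)·(-10)) + ((-15)·18 − (-18)·(-19)) + ((-18)·(-10) − 8·18)| = 878, so the area is 439.
Summing gcd(|Δx|,|Δy|) over the edges gives the boundary count: gcd(23,9) + gcd(3,37) + gcd(26,28) = 1+1+2 = 4.
Pick's theorem gives I = A − B/2 + 1 = 439 − 4/2 + 1 = 438, so the closed region contains I + B = 438 + 4 = 442 lattice points.

442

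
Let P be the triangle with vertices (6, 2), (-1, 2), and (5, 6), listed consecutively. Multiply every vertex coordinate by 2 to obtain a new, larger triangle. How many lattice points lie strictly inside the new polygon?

By the shoelace formula, twice the signed area is |[6·2 − (-1)·2] + [(-1)·6 − 5·2] + [5·2 − 6·6]| = 28, so the area is 14.
Along each edge there are gcd(|Δx|,|Δy|)+1 lattice points, so counting each shared vertex once the boundary has gcd(7,0) + gcd(6,4) + gcd(1,4) = 7+2+1 = 10.
Scaling by 2 multiplies the area by 2² = 4 (so the new area is 56) and multiplies the boundary lattice-point count by 2, giving 20.
By Pick's theorem, the interior count of the dilated polygon is 56 − 20/2 + 1 = 47.

47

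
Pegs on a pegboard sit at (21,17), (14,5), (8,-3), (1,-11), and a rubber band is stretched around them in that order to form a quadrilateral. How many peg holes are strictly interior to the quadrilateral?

By the shoelace formula, twice the signed area is |(21·5 − 14·17) + (14·(-3) − 8·5) + (8·(-11) − 1·(-3)) + (1·17 − 21·(-11))| = 52, so the area is 26.
Summing gcd(|Δx|,|Δy|) over the edges gives the boundary count: gcd(7,12) + gcd(6,8) + gcd(7,8) + gcd(20,28) = 1+2+1+4 = 8.
Pick's theorem gives I = A − B/2 + 1 = 26 − 8/2 + 1 = 23.

23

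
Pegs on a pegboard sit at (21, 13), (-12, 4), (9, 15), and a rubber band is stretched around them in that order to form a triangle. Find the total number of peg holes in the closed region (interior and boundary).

91

The shoelace formula gives twice the area as |[21·4 − (-12)·13] + [(-12)·15 − 9·4] + [9·13 − 21·15]| = 174, so the area is 87.
Summing gcd(|Δx|,|Δy|) over the edges gives the boundary count: gcd(33,9) + gcd(21,11) + gcd(12,2) = 3+1+2 = 6.
Pick's theorem gives I = A − B/2 + 1 = 87 − 6/2 + 1 = 85, so the closed region contains I + B = 85 + 6 = 91 lattice points.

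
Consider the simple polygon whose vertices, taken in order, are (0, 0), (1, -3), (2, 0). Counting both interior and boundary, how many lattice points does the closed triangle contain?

Using the shoelace formula, 2A = |[0·(-3) − 1·0] + [1·0 − 2·(-3)] + [2·0 − 0·0]| = 6, so the area is 3.
Summing gcd(|Δx|,|Δy|) over the edges gives the boundary count: gcd(1,3) + gcd(1,3) + gcd(2,0) = 1+1+2 = 4.
Pick's theorem gives I = A − B/2 + 1 = 3 − 4/2 + 1 = 2, so the closed region contains I + B = 2 + 4 = 6 lattice points.

6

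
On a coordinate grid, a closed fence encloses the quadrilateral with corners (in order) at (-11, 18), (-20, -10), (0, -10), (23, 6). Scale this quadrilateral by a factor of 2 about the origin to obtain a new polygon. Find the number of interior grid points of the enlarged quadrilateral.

2737

The shoelace formula gives twice the area as |[(-11)·(-10) − (-20)·18] + [(-20)·(-10) − 0·(-10)] + [0·6 − 23·(-10)] + [23·18 − (-11)·6]| = 1380, so the area is 690.
Summing gcd(|Δx|,|Δy|) over the edges gives the boundary count: gcd(9,28) + gcd(20,0) + gcd(23,16) + gcd(34,12) = 1+20+1+2 = 24.
Scaling by 2 multiplies the area by 2² = 4 (so the new area is 2760) and multiplies the boundary lattice-point count by 2, giving 48.
By Pick's theorem, the interior count of the dilated polygon is 2760 − 48/2 + 1 = 2737.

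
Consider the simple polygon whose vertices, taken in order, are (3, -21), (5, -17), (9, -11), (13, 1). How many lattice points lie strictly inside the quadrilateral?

By the shoelace formula, twice the signed area is |(3·(-17) − 5·(-21)) + (5·(-11) − 9·(-17)) + (9·1 − 13·(-11)) + (13·(-21) − 3·1)| = 28, so the area is 14.
The number of boundary lattice points is Σ gcd(|Δx|,|Δy|) = gcd(2,4) + gcd(4,6) + gcd(4,12) + gcd(10,22) = 2+2+4+2 = 10.
Pick's theorem gives I = A − B/2 + 1 = 14 − 10/2 + 1 = 10.

10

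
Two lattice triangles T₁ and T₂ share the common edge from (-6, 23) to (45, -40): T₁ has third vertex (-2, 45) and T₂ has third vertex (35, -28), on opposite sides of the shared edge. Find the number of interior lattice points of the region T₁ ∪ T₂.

694

The union is the simple quadrilateral with vertices (-6, 23), (-2, 45), (45, -40), (35, -28) in order.
Using the shoelace formula, 2A = |[(-6)·45 − (-2)·23] + [(-2)·(-40) − 45·45] + [45·(-28) − 35·(-40)] + [35·23 − (-6)·(-28)]| = 1392, so the area is 696.
Summing gcd(|Δx|,|Δy|) over the edges gives the boundary count: gcd(4,22) + gcd(47,85) + gcd(10,12) + gcd(41,51) = 2+1+2+1 = 6.
By Pick's theorem I = A − B/2 + 1 = 696 − 6/2 + 1 = 694.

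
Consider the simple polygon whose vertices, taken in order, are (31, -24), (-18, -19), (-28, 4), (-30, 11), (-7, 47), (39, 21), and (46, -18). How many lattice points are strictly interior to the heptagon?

The shoelace formula gives twice the area as |(31·(-19) − (-18)·(-24)) + ((-18)·4 − (-28)·(-19)) + ((-28)·11 − (-30)·4) + ((-30)·47 − (-7)·11) + ((-7)·21 − 39·47) + (39·(-18) − 46·21) + (46·(-24) − 31·(-18))| = 7340, so the area is 3670.
Along each edge there are gcd(|Δx|,|Δy|)+1 lattice points, so counting each shared vertex once the boundary has gcd(49,5) + gcd(10,23) + gcd(2,7) + gcd(23,36) + gcd(46,26) + gcd(7,39) + gcd(15,6) = 1+1+1+1+2+1+3 = 10.
Pick's theorem gives I = A − B/2 + 1 = 3670 − 10/2 + 1 = 3666.

3666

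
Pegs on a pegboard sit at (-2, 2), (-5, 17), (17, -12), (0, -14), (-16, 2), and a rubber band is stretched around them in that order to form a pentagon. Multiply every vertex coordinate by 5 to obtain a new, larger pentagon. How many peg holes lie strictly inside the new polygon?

The shoelace formula gives twice the area as |[(-2)·17 − (-5)·2] + [(-5)·(-12) − 17·17] + [17·(-14) − 0·(-12)] + [0·2 − (-16)·(-14)] + [(-16)·2 − (-2)·2]| = 743, so the area is 371.5.
Summing gcd(|Δx|,|Δy|) over the edges gives the boundary count: gcd(3,15) + gcd(22,29) + gcd(17,2) + gcd(16,16) + gcd(14,0) = 3+1+1+16+14 = 35.
Scaling by 5 multiplies the area by 5² = 25 (so the new area is 18575/2) and multiplies the boundary lattice-point count by 5, giving 175.
By Pick's theorem, the interior count of the dilated polygon is 18575/2 − 175/2 + 1 = 9201.

9201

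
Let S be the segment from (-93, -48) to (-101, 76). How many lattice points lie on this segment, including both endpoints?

The number of lattice points on a segment between lattice points is gcd(|Δx|,|Δy|) + 1 = gcd(8,124) + 1 = 4 + 1 = 5.

5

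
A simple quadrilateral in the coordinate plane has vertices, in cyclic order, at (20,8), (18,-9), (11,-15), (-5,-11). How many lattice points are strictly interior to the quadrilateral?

253

The shoelace formula gives twice the area as |(20·(-9) − 18·8) + (18·(-15) − 11·(-9)) + (11·(-11) − (-5)·(-15)) + ((-5)·8 − 20·(-11))| = 511, so the area is 255.5.
Summing gcd(|Δx|,|Δy|) over the edges gives the boundary count: gcd(2,17) + gcd(7,6) + gcd(16,4) + gcd(25,19) = 1+1+4+1 = 7.
By Pick's theorem A = I + B/2 − 1, so I = 255.5 − 7/2 + 1 = 253.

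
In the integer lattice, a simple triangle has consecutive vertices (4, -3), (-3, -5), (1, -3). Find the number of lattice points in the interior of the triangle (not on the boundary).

The shoelace formula gives twice the area as |[4·(-5) − (-3)·(-3)] + [(-3)·(-3) − 1·(-5)] + [1·(-3) − 4·(-3)]| = 6, so the area is 3.
Along each edge there are gcd(|Δx|,|Δy|)+1 lattice points, so counting each shared vertex once the boundary has gcd(7,2) + gcd(4,2) + gcd(3,0) = 1+2+3 = 6.
By Pick's theorem A = I + B/2 − 1, so I = 3 − 6/2 + 1 = 1.

1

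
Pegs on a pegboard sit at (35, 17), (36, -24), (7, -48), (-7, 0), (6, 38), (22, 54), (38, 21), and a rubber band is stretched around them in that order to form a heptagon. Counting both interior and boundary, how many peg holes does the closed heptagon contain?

By the shoelace formula, twice the signed area is |(35·(-24) − 36·17) + (36·(-48) − 7·(-24)) + (7·0 − (-7)·(-48)) + ((-7)·38 − 6·0) + (6·54 − 22·38) + (22·21 − 38·54) + (38·17 − 35·21)| = 5805, so the area is 2902.5.
The number of boundary lattice points is Σ gcd(|Δx|,|Δy|) = gcd(1,41) + gcd(29,24) + gcd(14,48) + gcd(13,38) + gcd(16,16) + gcd(16,33) + gcd(3,4) = 1+1+2+1+16+1+1 = 23.
Pick's theorem gives I = A − B/2 + 1 = 2902.5 − 23/2 + 1 = 2892, so the closed region contains I + B = 2892 + 23 = 2915 lattice points.

2915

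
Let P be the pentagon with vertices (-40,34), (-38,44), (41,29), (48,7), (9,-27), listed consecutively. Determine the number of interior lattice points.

By the shoelace formula, twice the signed area is |[(-40)·44 − (-38)·34] + [(-38)·29 − 41·44] + [41·7 − 48·29] + [48·(-27) − 9·7] + [9·34 − (-40)·(-27)]| = 6612, so the area is 3306.
Along each edge there are gcd(|Δx|,|Δy|)+1 lattice points, so counting each shared vertex once the boundary has gcd(2,10) + gcd(79,15) + gcd(7,22) + gcd(39,34) + gcd(49,61) = 2+1+1+1+1 = 6.
Pick's theorem gives I = A − B/2 + 1 = 3306 − 6/2 + 1 = 3304.

3304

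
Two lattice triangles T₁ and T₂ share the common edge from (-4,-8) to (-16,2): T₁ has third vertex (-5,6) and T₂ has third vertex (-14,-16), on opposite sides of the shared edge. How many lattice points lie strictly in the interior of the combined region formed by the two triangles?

The union is the simple quadrilateral with vertices (-4,-8), (-5,6), (-16,2), (-14,-16) in order.
By the shoelace formula, twice the signed area is |((-4)·6 − (-5)·(-8)) + ((-5)·2 − (-16)·6) + ((-16)·(-16) − (-14)·2) + ((-14)·(-8) − (-4)·(-16))| = 354, so the area is 177.
The number of boundary lattice points is Σ gcd(|Δx|,|Δy|) = gcd(1,14) + gcd(11,4) + gcd(2,18) + gcd(10,8) = 1+1+2+2 = 6.
By Pick's theorem I = A − B/2 + 1 = 177 − 6/2 + 1 = 175.

175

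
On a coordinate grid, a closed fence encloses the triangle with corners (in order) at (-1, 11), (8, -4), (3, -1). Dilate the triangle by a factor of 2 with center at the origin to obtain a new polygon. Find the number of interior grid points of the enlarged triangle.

By the shoelace formula, twice the signed area is |[(-1)·(-4) − 8·11] + [8·(-1) − 3·(-4)] + [3·11 − (-1)·(-1)]| = 48, so the area is 24.
The number of boundary lattice points is Σ gcd(|Δx|,|Δy|) = gcd(9,15) + gcd(5,3) + gcd(4,12) = 3+1+4 = 8.
Scaling by 2 multiplies the area by 2² = 4 (so the new area is 96) and multiplies the boundary lattice-point count by 2, giving 16.
By Pick's theorem, the interior count of the dilated polygon is 96 − 16/2 + 1 = 89.

89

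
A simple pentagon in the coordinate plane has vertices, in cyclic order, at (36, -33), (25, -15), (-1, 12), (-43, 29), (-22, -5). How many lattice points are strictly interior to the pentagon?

1406

Using the shoelace formula, 2A = |(36·(-15) − 25·(-33)) + (25·12 − (-1)·(-15)) + ((-1)·29 − (-43)·12) + ((-43)·(-5) − (-22)·29) + ((-22)·(-33) − 36·(-5))| = 2816, so the area is 1408.
Along each edge there are gcd(|Δx|,|Δy|)+1 lattice points, so counting each shared vertex once the boundary has gcd(11,18) + gcd(26,27) + gcd(42,17) + gcd(21,34) + gcd(58,28) = 1+1+1+1+2 = 6.
By Pick's theorem A = I + B/2 − 1, so I = 1408 − 6/2 + 1 = 1406.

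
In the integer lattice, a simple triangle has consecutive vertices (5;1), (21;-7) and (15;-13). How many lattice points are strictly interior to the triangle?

65

The shoelace formula gives twice the area as |(5·(-7) − 21·1) + (21·(-13) − 15·(-7)) + (15·1 − 5·(-13))| = 144, so the area is 72.
Along each edge there are gcd(|Δx|,|Δy|)+1 lattice points, so counting each shared vertex once the boundary has gcd(16,8) + gcd(6,6) + gcd(10,14) = 8+6+2 = 16.
Pick's theorem gives I = A − B/2 + 1 = 72 − 16/2 + 1 = 65.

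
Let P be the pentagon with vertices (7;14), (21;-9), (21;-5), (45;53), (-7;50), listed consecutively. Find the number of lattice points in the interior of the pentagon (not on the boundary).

1615

Using the shoelace formula, 2A = |[7·(-9) − 21·14] + [21·(-5) − 21·(-9)] + [21·53 − 45·(-5)] + [45·50 − (-7)·53] + [(-7)·14 − 7·50]| = 3238, so the area is 1619.
The number of boundary lattice points is Σ gcd(|Δx|,|Δy|) = gcd(14,23) + gcd(0,4) + gcd(24,58) + gcd(52,3) + gcd(14,36) = 1+4+2+1+2 = 10.
Pick's theorem gives I = A − B/2 + 1 = 1619 − 10/2 + 1 = 1615.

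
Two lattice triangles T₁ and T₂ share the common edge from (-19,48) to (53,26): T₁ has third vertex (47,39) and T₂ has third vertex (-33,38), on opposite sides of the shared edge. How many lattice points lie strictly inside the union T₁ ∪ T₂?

The union is the simple quadrilateral with vertices (-19,48), (47,39), (53,26), (-33,38) in order.
Using the shoelace formula, 2A = |((-19)·39 − 47·48) + (47·26 − 53·39) + (53·38 − (-33)·26) + ((-33)·48 − (-19)·38)| = 1832, so the area is 916.
Summing gcd(|Δx|,|Δy|) over the edges gives the boundary count: gcd(66,9) + gcd(6,13) + gcd(86,12) + gcd(14,10) = 3+1+2+2 = 8.
By Pick's theorem I = A − B/2 + 1 = 916 − 8/2 + 1 = 913.

913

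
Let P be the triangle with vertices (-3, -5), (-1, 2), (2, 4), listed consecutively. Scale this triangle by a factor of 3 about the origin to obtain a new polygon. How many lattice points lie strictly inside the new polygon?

Using the shoelace formula, 2A = |((-3)·2 − (-1)·(-5)) + ((-1)·4 − 2·2) + (2·(-5) − (-3)·4)| = 17, so the area is 8.5.
Along each edge there are gcd(|Δx|,|Δy|)+1 lattice points, so counting each shared vertex once the boundary has gcd(2,7) + gcd(3,2) + gcd(5,9) = 1+1+1 = 3.
Scaling by 3 multiplies the area by 3² = 9 (so the new area is 76.5) and multiplies the boundary lattice-point count by 3, giving 9.
By Pick's theorem, the interior count of the dilated polygon is 76.5 − 9/2 + 1 = 73.

73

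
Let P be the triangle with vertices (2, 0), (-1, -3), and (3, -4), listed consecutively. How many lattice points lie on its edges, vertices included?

Summing gcd(|Δx|,|Δy|) over the edges gives the boundary count: gcd(3,3) + gcd(4,1) + gcd(1,4) = 3+1+1 = 5.

5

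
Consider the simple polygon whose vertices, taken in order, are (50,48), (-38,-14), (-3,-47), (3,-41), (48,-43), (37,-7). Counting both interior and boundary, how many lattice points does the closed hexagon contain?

Using the shoelace formula, 2A = |[50·(-14) − (-38)·48] + [(-38)·(-47) − (-3)·(-14)] + [(-3)·(-41) − 3·(-47)] + [3·(-43) − 48·(-41)] + [48·(-7) − 37·(-43)] + [37·48 − 50·(-7)]| = 8352, so the area is 4176.
Along each edge there are gcd(|Δx|,|Δy|)+1 lattice points, so counting each shared vertex once the boundary has gcd(88,62) + gcd(35,33) + gcd(6,6) + gcd(45,2) + gcd(11,36) + gcd(13,55) = 2+1+6+1+1+1 = 12.
Pick's theorem gives I = A − B/2 + 1 = 4176 − 12/2 + 1 = 4171, so the closed region contains I + B = 4171 + 12 = 4183 lattice points.

4183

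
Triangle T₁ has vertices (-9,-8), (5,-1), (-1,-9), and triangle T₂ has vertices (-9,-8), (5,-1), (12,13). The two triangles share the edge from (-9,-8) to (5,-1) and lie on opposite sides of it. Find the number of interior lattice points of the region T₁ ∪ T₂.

The union is the simple quadrilateral with vertices (-9,-8), (-1,-9), (5,-1), (12,13) in order.
Using the shoelace formula, 2A = |((-9)·(-9) − (-1)·(-8)) + ((-1)·(-1) − 5·(-9)) + (5·13 − 12·(-1)) + (12·(-8) − (-9)·13)| = 217, so the area is 217/2.
The number of boundary lattice points is Σ gcd(|Δx|,|Δy|) = gcd(8,1) + gcd(6,8) + gcd(7,14) + gcd(21,21) = 1+2+7+21 = 31.
By Pick's theorem I = A − B/2 + 1 = 217/2 − 31/2 + 1 = 94.

94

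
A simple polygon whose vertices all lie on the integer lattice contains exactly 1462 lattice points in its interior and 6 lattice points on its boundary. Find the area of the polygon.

1464

By Pick's theorem, A = I + B/2 − 1 = 1462 + 6/2 − 1 = 1464.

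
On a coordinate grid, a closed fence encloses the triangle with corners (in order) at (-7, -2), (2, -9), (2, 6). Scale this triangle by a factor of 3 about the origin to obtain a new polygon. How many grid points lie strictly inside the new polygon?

583

The shoelace formula gives twice the area as |((-7)·(-9) − 2·(-2)) + (2·6 − 2·(-9)) + (2·(-2) − (-7)·6)| = 135, so the area is 135/2.
Summing gcd(|Δx|,|Δy|) over the edges gives the boundary count: gcd(9,7) + gcd(0,15) + gcd(9,8) = 1+15+1 = 17.
Scaling by 3 multiplies the area by 3² = 9 (so the new area is 607.5) and multiplies the boundary lattice-point count by 3, giving 51.
By Pick's theorem, the interior count of the dilated polygon is 607.5 − 51/2 + 1 = 583.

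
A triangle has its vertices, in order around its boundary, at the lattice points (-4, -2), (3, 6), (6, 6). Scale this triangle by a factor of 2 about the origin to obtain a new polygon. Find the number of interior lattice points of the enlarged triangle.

43

By the shoelace formula, twice the signed area is |[(-4)·6 − 3·(-2)] + [3·6 − 6·6] + [6·(-2) − (-4)·6]| = 24, so the area is 12.
Along each edge there are gcd(|Δx|,|Δy|)+1 lattice points, so counting each shared vertex once the boundary has gcd(7,8) + gcd(3,0) + gcd(10,8) = 1+3+2 = 6.
Scaling by 2 multiplies the area by 2² = 4 (so the new area is 48) and multiplies the boundary lattice-point count by 2, giving 12.
By Pick's theorem, the interior count of the dilated polygon is 48 − 12/2 + 1 = 43.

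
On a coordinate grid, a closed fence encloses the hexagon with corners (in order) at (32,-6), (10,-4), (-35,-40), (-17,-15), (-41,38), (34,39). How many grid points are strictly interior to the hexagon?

The shoelace formula gives twice the area as |(32·(-4) − 10·(-6)) + (10·(-40) − (-35)·(-4)) + ((-35)·(-15) − (-17)·(-40)) + ((-17)·38 − (-41)·(-15)) + ((-41)·39 − 34·38) + (34·(-6) − 32·39)| = 6367, so the area is 6367/2.
Along each edge there are gcd(|Δx|,|Δy|)+1 lattice points, so counting each shared vertex once the boundary has gcd(22,2) + gcd(45,36) + gcd(18,25) + gcd(24,53) + gcd(75,1) + gcd(2,45) = 2+9+1+1+1+1 = 15.
By Pick's theorem A = I + B/2 − 1, so I = 6367/2 − 15/2 + 1 = 3177.

3177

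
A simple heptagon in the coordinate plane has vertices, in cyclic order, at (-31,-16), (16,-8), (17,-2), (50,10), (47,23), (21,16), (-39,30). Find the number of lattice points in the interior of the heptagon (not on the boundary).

2313

By the shoelace formula, twice the signed area is |[(-31)·(-8) − 16·(-16)] + [16·(-2) − 17·(-8)] + [17·10 − 50·(-2)] + [50·23 − 47·10] + [47·16 − 21·23] + [21·30 − (-39)·16] + [(-39)·(-16) − (-31)·30]| = 4635, so the area is 4635/2.
Summing gcd(|Δx|,|Δy|) over the edges gives the boundary count: gcd(47,8) + gcd(1,6) + gcd(33,12) + gcd(3,13) + gcd(26,7) + gcd(60,14) + gcd(8,46) = 1+1+3+1+1+2+2 = 11.
By Pick's theorem A = I + B/2 − 1, so I = 4635/2 − 11/2 + 1 = 2313.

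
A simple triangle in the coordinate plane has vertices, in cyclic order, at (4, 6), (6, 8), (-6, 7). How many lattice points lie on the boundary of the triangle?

Along each edge there are gcd(|Δx|,|Δy|)+1 lattice points, so counting each shared vertex once the boundary has gcd(2,2) + gcd(12,1) + gcd(10,1) = 2+1+1 = 4.

4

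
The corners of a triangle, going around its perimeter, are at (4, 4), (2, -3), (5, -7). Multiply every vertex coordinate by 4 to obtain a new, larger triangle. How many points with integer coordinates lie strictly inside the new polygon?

227

By the shoelace formula, twice the signed area is |[4·(-3) − 2·4] + [2·(-7) − 5·(-3)] + [5·4 − 4·(-7)]| = 29, so the area is 14.5.
The number of boundary lattice points is Σ gcd(|Δx|,|Δy|) = gcd(2,7) + gcd(3,4) + gcd(1,11) = 1+1+1 = 3.
Scaling by 4 multiplies the area by 4² = 16 (so the new area is 232) and multiplies the boundary lattice-point count by 4, giving 12.
By Pick's theorem, the interior count of the dilated polygon is 232 − 12/2 + 1 = 227.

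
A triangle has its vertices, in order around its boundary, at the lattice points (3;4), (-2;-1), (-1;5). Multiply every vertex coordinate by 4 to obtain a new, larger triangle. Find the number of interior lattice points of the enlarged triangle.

The shoelace formula gives twice the area as |[3·(-1) − (-2)·4] + [(-2)·5 − (-1)·(-1)] + [(-1)·4 − 3·5]| = 25, so the area is 25/2.
The number of boundary lattice points is Σ gcd(|Δx|,|Δy|) = gcd(5,5) + gcd(1,6) + gcd(4,1) = 5+1+1 = 7.
Scaling by 4 multiplies the area by 4² = 16 (so the new area is 200) and multiplies the boundary lattice-point count by 4, giving 28.
By Pick's theorem, the interior count of the dilated polygon is 200 − 28/2 + 1 = 187.

187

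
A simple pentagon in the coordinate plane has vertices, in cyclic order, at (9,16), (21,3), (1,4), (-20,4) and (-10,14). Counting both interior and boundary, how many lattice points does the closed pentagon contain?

353

Using the shoelace formula, 2A = |[9·3 − 21·16] + [21·4 − 1·3] + [1·4 − (-20)·4] + [(-20)·14 − (-10)·4] + [(-10)·16 − 9·14]| = 670, so the area is 335.
Along each edge there are gcd(|Δx|,|Δy|)+1 lattice points, so counting each shared vertex once the boundary has gcd(12,13) + gcd(20,1) + gcd(21,0) + gcd(10,10) + gcd(19,2) = 1+1+21+10+1 = 34.
Pick's theorem gives I = A − B/2 + 1 = 335 − 34/2 + 1 = 319, so the closed region contains I + B = 319 + 34 = 353 lattice points.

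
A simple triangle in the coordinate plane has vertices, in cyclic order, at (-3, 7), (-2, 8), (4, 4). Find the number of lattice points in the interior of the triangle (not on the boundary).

Using the shoelace formula, 2A = |((-3)·8 − (-2)·7) + ((-2)·4 − 4·8) + (4·7 − (-3)·4)| = 10, so the area is 5.
Summing gcd(|Δx|,|Δy|) over the edges gives the boundary count: gcd(1,1) + gcd(6,4) + gcd(7,3) = 1+2+1 = 4.
Pick's theorem gives I = A − B/2 + 1 = 5 − 4/2 + 1 = 4.

4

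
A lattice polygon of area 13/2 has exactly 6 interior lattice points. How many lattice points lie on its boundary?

3

Pick's theorem gives A = I + B/2 − 1, so B = 2(A − I + 1) = 2(13/2 − 6 + 1) = 3.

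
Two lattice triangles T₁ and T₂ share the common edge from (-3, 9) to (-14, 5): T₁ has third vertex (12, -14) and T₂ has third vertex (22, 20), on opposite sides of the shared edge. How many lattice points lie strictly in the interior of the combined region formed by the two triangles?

165

The union is the simple quadrilateral with vertices (-3, 9), (12, -14), (-14, 5), (22, 20) in order.
Using the shoelace formula, 2A = |((-3)·(-14) − 12·9) + (12·5 − (-14)·(-14)) + ((-14)·20 − 22·5) + (22·9 − (-3)·20)| = 334, so the area is 167.
The number of boundary lattice points is Σ gcd(|Δx|,|Δy|) = gcd(15,23) + gcd(26,19) + gcd(36,15) + gcd(25,11) = 1+1+3+1 = 6.
By Pick's theorem I = A − B/2 + 1 = 167 − 6/2 + 1 = 165.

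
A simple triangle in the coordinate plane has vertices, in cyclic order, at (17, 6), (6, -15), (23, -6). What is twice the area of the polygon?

Using the shoelace formula, 2A = |(17·(-15) − 6·6) + (6·(-6) − 23·(-15)) + (23·6 − 17·(-6))| = 258, so the area is 129.

258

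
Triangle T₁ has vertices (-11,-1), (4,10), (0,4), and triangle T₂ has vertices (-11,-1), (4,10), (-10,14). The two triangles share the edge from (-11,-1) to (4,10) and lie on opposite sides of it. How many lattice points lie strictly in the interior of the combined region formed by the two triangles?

128

The union is the simple quadrilateral with vertices (-11,-1), (0,4), (4,10), (-10,14) in order.
The shoelace formula gives twice the area as |[(-11)·4 − 0·(-1)] + [0·10 − 4·4] + [4·14 − (-10)·10] + [(-10)·(-1) − (-11)·14]| = 260, so the area is 130.
Summing gcd(|Δx|,|Δy|) over the edges gives the boundary count: gcd(11,5) + gcd(4,6) + gcd(14,4) + gcd(1,15) = 1+2+2+1 = 6.
By Pick's theorem I = A − B/2 + 1 = 130 − 6/2 + 1 = 128.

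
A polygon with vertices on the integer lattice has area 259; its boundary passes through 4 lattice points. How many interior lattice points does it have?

Pick's theorem A = I + B/2 − 1 rearranges to I = A − B/2 + 1 = 259 − 4/2 + 1 = 258.

258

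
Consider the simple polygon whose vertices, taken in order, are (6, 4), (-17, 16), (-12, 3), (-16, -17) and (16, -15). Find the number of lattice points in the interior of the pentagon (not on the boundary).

Using the shoelace formula, 2A = |(6·16 − (-17)·4) + ((-17)·3 − (-12)·16) + ((-12)·(-17) − (-16)·3) + ((-16)·(-15) − 16·(-17)) + (16·4 − 6·(-15))| = 1223, so the area is 611.5.
The number of boundary lattice points is Σ gcd(|Δx|,|Δy|) = gcd(23,12) + gcd(5,13) + gcd(4,20) + gcd(32,2) + gcd(10,19) = 1+1+4+2+1 = 9.
Pick's theorem gives I = A − B/2 + 1 = 611.5 − 9/2 + 1 = 608.

608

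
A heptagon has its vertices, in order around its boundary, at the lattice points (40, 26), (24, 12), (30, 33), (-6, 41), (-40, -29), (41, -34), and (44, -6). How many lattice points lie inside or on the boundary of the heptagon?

4366

By the shoelace formula, twice the signed area is |[40·12 − 24·26] + [24·33 − 30·12] + [30·41 − (-6)·33] + [(-6)·(-29) − (-40)·41] + [(-40)·(-34) − 41·(-29)] + [41·(-6) − 44·(-34)] + [44·26 − 40·(-6)]| = 8713, so the area is 8713/2.
Along each edge there are gcd(|Δx|,|Δy|)+1 lattice points, so counting each shared vertex once the boundary has gcd(16,14) + gcd(6,21) + gcd(36,8) + gcd(34,70) + gcd(81,5) + gcd(3,28) + gcd(4,32) = 2+3+4+2+1+1+4 = 17.
Pick's theorem gives I = A − B/2 + 1 = 8713/2 − 17/2 + 1 = 4349, so the closed region contains I + B = 4349 + 17 = 4366 lattice points.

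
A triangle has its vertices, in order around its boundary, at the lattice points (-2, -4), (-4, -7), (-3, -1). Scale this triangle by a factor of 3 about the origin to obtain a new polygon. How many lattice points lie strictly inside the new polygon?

By the shoelace formula, twice the signed area is |((-2)·(-7) − (-4)·(-4)) + ((-4)·(-1) − (-3)·(-7)) + ((-3)·(-4) − (-2)·(-1))| = 9, so the area is 4.5.
Along each edge there are gcd(|Δx|,|Δy|)+1 lattice points, so counting each shared vertex once the boundary has gcd(2,3) + gcd(1,6) + gcd(1,3) = 1+1+1 = 3.
Scaling by 3 multiplies the area by 3² = 9 (so the new area is 40.5) and multiplies the boundary lattice-point count by 3, giving 9.
By Pick's theorem, the interior count of the dilated polygon is 40.5 − 9/2 + 1 = 37.

37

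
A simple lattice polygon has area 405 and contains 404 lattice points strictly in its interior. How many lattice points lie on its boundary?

Pick's theorem gives A = I + B/2 − 1, so B = 2(A − I + 1) = 2(405 − 404 + 1) = 4.

4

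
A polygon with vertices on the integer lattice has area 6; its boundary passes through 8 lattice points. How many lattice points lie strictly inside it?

Pick's theorem A = I + B/2 − 1 rearranges to I = A − B/2 + 1 = 6 − 8/2 + 1 = 3.

3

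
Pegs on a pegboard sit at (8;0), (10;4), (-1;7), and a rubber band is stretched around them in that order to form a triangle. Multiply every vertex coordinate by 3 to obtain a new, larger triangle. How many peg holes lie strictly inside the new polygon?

Using the shoelace formula, 2A = |[8·4 − 10·0] + [10·7 − (-1)·4] + [(-1)·0 − 8·7]| = 50, so the area is 25.
The number of boundary lattice points is Σ gcd(|Δx|,|Δy|) = gcd(2,4) + gcd(11,3) + gcd(9,7) = 2+1+1 = 4.
Scaling by 3 multiplies the area by 3² = 9 (so the new area is 225) and multiplies the boundary lattice-point count by 3, giving 12.
By Pick's theorem, the interior count of the dilated polygon is 225 − 12/2 + 1 = 220.

220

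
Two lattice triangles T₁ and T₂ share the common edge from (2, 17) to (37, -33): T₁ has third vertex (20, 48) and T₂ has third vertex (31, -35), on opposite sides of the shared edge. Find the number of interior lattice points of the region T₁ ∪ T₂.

The union is the simple quadrilateral with vertices (2, 17), (20, 48), (37, -33), (31, -35) in order.
The shoelace formula gives twice the area as |[2·48 − 20·17] + [20·(-33) − 37·48] + [37·(-35) − 31·(-33)] + [31·17 − 2·(-35)]| = 2355, so the area is 1177.5.
Summing gcd(|Δx|,|Δy|) over the edges gives the boundary count: gcd(18,31) + gcd(17,81) + gcd(6,2) + gcd(29,52) = 1+1+2+1 = 5.
By Pick's theorem I = A − B/2 + 1 = 1177.5 − 5/2 + 1 = 1176.

1176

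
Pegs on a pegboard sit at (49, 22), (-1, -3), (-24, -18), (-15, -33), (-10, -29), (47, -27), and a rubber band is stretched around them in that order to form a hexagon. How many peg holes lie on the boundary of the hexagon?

Along each edge there are gcd(|Δx|,|Δy|)+1 lattice points, so counting each shared vertex once the boundary has gcd(50,25) + gcd(23,15) + gcd(9,15) + gcd(5,4) + gcd(57,2) + gcd(2,49) = 25+1+3+1+1+1 = 32.

32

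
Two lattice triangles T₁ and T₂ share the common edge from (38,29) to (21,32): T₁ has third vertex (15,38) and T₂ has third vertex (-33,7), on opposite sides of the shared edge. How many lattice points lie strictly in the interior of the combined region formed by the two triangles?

332

The union is the simple quadrilateral with vertices (38,29), (15,38), (21,32), (-33,7) in order.
By the shoelace formula, twice the signed area is |[38·38 − 15·29] + [15·32 − 21·38] + [21·7 − (-33)·32] + [(-33)·29 − 38·7]| = 671, so the area is 335.5.
Summing gcd(|Δx|,|Δy|) over the edges gives the boundary count: gcd(23,9) + gcd(6,6) + gcd(54,25) + gcd(71,22) = 1+6+1+1 = 9.
By Pick's theorem I = A − B/2 + 1 = 335.5 − 9/2 + 1 = 332.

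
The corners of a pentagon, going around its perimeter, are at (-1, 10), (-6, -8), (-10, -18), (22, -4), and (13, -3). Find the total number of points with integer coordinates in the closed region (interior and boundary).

327

By the shoelace formula, twice the signed area is |((-1)·(-8) − (-6)·10) + ((-6)·(-18) − (-10)·(-8)) + ((-10)·(-4) − 22·(-18)) + (22·(-3) − 13·(-4)) + (13·10 − (-1)·(-3))| = 645, so the area is 645/2.
The number of boundary lattice points is Σ gcd(|Δx|,|Δy|) = gcd(5,18) + gcd(4,10) + gcd(32,14) + gcd(9,1) + gcd(14,13) = 1+2+2+1+1 = 7.
Pick's theorem gives I = A − B/2 + 1 = 645/2 − 7/2 + 1 = 320, so the closed region contains I + B = 320 + 7 = 327 lattice points.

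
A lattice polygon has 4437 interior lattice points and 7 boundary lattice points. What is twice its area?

Pick's theorem states A = I + B/2 − 1, so A = 4437 + 7/2 − 1 = 8879/2.
Hence 2A = 8879.

8879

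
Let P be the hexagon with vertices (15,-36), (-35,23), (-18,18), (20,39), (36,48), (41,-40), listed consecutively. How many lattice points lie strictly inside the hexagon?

Using the shoelace formula, 2A = |(15·23 − (-35)·(-36)) + ((-35)·18 − (-18)·23) + ((-18)·39 − 20·18) + (20·48 − 36·39) + (36·(-40) − 41·48) + (41·(-36) − 15·(-40))| = 6921, so the area is 3460.5.
Along each edge there are gcd(|Δx|,|Δy|)+1 lattice points, so counting each shared vertex once the boundary has gcd(50,59) + gcd(17,5) + gcd(38,21) + gcd(16,9) + gcd(5,88) + gcd(26,4) = 1+1+1+1+1+2 = 7.
By Pick's theorem A = I + B/2 − 1, so I = 3460.5 − 7/2 + 1 = 3458.

3458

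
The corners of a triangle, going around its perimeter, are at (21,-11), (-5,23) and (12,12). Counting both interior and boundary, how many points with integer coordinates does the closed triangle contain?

149

Using the shoelace formula, 2A = |(21·23 − (-5)·(-11)) + ((-5)·12 − 12·23) + (12·(-11) − 21·12)| = 292, so the area is 146.
The number of boundary lattice points is Σ gcd(|Δx|,|Δy|) = gcd(26,34) + gcd(17,11) + gcd(9,23) = 2+1+1 = 4.
Pick's theorem gives I = A − B/2 + 1 = 146 − 4/2 + 1 = 145, so the closed region contains I + B = 145 + 4 = 149 lattice points.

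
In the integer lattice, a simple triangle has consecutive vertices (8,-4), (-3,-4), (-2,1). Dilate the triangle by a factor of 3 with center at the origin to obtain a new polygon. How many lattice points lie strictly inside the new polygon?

Using the shoelace formula, 2A = |(8·(-4) − (-3)·(-4)) + ((-3)·1 − (-2)·(-4)) + ((-2)·(-4) − 8·1)| = 55, so the area is 55/2.
Summing gcd(|Δx|,|Δy|) over the edges gives the boundary count: gcd(11,0) + gcd(1,5) + gcd(10,5) = 11+1+5 = 17.
Scaling by 3 multiplies the area by 3² = 9 (so the new area is 247.5) and multiplies the boundary lattice-point count by 3, giving 51.
By Pick's theorem, the interior count of the dilated polygon is 247.5 − 51/2 + 1 = 223.

223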